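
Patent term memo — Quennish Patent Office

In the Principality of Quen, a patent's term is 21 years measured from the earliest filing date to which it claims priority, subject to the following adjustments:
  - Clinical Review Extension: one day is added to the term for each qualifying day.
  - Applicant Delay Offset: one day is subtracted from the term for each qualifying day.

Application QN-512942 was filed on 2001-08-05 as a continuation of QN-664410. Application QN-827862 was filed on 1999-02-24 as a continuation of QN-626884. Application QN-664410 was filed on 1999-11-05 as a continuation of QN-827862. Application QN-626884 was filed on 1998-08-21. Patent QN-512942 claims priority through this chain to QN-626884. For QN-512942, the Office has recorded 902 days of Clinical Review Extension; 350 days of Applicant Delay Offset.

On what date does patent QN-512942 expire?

Earliest priority filing: 21 August 1998.
Base term: 21 August 1998 + 21 years → 21 August 2019.
Clinical Review Extension: +902 days → 8 February 2022.
Applicant Delay Offset: −350 days → 23 February 2021.

2021-02-23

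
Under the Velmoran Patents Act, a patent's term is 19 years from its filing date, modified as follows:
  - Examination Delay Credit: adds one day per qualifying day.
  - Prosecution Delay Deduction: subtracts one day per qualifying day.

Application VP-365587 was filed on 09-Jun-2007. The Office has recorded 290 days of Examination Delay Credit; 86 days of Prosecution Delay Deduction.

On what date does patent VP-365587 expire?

Base term: filing date + 19 years → 9 June 2026.
Examination Delay Credit: +290 days → 26 March 2027.
Prosecution Delay Deduction: −86 days → 30 December 2026.

2026-12-30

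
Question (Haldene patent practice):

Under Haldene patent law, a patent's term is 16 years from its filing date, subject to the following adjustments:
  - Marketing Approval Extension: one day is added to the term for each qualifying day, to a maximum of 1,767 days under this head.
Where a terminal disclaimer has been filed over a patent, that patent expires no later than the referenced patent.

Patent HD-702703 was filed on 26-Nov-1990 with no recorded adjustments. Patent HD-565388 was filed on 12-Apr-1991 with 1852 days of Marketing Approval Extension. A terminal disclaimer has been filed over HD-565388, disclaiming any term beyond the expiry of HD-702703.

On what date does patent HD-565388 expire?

Natural term of HD-565388:
  Base: filing + 16 years → 12 April 2007.
  Marketing Approval Extension: 1852 days claimed exceeds the 1767-day cap, so +1767 days → 12 February 2012.
Expiry of referenced patent HD-702703:
  Base: filing + 16 years → 26 November 2006.
Terminal disclaimer: HD-565388 expires on the earlier of 12 February 2012 and 26 November 2006.

November 26, 2006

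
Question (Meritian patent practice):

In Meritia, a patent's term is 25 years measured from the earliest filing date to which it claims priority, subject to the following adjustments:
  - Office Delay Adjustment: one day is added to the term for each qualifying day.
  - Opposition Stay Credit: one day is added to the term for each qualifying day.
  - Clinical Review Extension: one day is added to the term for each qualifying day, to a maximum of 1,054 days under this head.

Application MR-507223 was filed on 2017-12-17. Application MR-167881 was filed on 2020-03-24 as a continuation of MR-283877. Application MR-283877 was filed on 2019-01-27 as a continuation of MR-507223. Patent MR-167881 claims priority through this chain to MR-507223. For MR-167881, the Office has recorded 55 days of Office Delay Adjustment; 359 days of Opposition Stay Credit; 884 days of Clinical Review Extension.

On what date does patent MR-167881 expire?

Earliest priority filing: 17 December 2017.
Base term: 17 December 2017 + 25 years → 17 December 2042.
Office Delay Adjustment: +55 days → 10 February 2043.
Opposition Stay Credit: +359 days → 4 February 2044.
Clinical Review Extension: 884 days (within the 1054-day cap) → +884 days → 7 July 2046.

2046-07-07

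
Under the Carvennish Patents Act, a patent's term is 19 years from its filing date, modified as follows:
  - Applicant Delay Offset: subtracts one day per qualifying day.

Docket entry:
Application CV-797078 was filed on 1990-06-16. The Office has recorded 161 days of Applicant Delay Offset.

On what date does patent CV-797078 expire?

Base term: filing date + 19 years → 16 June 2009.
Applicant Delay Offset: −161 days → 6 January 2009.

January 6, 2009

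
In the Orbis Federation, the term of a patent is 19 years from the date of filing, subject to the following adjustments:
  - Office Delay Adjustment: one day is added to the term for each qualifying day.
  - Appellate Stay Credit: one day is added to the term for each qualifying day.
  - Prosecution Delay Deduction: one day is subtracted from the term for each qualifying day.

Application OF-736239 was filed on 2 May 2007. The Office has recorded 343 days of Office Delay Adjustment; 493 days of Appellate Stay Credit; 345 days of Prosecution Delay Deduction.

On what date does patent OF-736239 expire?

2027-09-05

Base term: filing date + 19 years → 2 May 2026.
Office Delay Adjustment: +343 days → 10 April 2027.
Appellate Stay Credit: +493 days → 15 August 2028.
Prosecution Delay Deduction: −345 days → 5 September 2027.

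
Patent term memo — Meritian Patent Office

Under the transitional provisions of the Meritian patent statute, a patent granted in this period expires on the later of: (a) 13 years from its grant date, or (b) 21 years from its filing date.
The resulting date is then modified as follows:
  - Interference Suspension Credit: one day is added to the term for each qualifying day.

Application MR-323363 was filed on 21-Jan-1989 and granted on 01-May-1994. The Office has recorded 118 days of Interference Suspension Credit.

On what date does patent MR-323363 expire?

(a) grant + 13 years → 1 May 2007.
(b) filing + 21 years → 21 January 2010.
Later of the two: 21 January 2010.
Interference Suspension Credit: +118 days → 19 May 2010.

May 19, 2010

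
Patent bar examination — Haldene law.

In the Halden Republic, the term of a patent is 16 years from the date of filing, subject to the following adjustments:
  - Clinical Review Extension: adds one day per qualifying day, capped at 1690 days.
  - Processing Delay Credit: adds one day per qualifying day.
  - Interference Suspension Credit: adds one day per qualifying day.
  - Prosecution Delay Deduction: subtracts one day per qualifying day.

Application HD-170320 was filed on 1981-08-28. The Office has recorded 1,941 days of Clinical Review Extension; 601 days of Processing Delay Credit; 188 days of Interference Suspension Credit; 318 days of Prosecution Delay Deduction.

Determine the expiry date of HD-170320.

July 29, 2003

Base term: filing date + 16 years → 28 August 1997.
Clinical Review Extension: 1941 days claimed exceeds the 1690-day cap, so +1690 days → 14 April 2002.
Processing Delay Credit: +601 days → 6 December 2003.
Interference Suspension Credit: +188 days → 11 June 2004.
Prosecution Delay Deduction: −318 days → 29 July 2003.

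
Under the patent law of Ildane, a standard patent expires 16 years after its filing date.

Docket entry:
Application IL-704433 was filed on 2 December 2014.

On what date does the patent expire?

Filing date + 16 years → 2 December 2030.

December 2, 2030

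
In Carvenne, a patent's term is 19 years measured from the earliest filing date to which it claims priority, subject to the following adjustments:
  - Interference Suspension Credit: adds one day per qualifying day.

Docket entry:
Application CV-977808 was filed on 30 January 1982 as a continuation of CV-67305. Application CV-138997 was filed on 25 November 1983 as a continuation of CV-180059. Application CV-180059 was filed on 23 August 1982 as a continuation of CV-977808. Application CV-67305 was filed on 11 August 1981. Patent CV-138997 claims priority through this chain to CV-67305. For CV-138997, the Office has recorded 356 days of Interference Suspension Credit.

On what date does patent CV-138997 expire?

Earliest priority filing: 11 August 1981.
Base term: 11 August 1981 + 19 years → 11 August 2000.
Interference Suspension Credit: +356 days → 2 August 2001.

August 2, 2001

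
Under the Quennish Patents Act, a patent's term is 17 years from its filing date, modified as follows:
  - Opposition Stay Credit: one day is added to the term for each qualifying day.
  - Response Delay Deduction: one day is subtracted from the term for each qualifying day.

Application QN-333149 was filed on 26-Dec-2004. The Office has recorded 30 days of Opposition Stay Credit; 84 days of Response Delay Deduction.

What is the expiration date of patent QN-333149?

2021-11-02

Base term: filing date + 17 years → 26 December 2021.
Opposition Stay Credit: +30 days → 25 January 2022.
Response Delay Deduction: −84 days → 2 November 2021.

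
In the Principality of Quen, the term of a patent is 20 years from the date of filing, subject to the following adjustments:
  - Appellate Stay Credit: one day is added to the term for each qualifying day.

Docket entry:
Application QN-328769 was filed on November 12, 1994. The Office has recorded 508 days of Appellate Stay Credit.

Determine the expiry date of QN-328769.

April 3, 2016

Base term: filing date + 20 years → 12 November 2014.
Appellate Stay Credit: +508 days → 3 April 2016.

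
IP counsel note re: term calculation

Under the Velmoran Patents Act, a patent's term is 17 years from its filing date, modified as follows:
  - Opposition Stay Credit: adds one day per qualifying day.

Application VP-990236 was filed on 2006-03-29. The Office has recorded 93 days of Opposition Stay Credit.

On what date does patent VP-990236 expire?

June 30, 2023

Base term: filing date + 17 years → 29 March 2023.
Opposition Stay Credit: +93 days → 30 June 2023.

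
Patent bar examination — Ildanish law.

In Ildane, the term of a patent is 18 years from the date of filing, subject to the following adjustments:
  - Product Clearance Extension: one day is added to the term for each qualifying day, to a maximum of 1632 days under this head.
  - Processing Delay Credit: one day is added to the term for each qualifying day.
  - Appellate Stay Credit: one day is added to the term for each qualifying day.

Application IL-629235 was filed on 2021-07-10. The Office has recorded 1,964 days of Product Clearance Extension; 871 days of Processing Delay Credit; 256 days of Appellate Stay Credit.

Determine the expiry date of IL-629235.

Base term: filing date + 18 years → 10 July 2039.
Product Clearance Extension: 1964 days claimed exceeds the 1632-day cap, so +1632 days → 28 December 2043.
Processing Delay Credit: +871 days → 17 May 2046.
Appellate Stay Credit: +256 days → 28 January 2047.

2047-01-28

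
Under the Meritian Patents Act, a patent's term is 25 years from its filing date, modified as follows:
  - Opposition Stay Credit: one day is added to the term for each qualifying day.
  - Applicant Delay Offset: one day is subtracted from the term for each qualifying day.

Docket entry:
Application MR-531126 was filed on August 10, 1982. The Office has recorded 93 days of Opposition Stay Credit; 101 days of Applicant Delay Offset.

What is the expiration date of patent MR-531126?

Base term: filing date + 25 years → 10 August 2007.
Opposition Stay Credit: +93 days → 11 November 2007.
Applicant Delay Offset: −101 days → 2 August 2007.

2007-08-02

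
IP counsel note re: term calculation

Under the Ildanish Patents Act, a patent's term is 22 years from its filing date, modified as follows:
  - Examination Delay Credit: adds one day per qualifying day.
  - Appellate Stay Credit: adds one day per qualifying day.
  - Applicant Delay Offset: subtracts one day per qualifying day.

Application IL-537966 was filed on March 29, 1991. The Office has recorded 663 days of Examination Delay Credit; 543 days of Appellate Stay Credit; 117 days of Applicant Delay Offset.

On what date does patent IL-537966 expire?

Base term: filing date + 22 years → 29 March 2013.
Examination Delay Credit: +663 days → 21 January 2015.
Appellate Stay Credit: +543 days → 17 July 2016.
Applicant Delay Offset: −117 days → 22 March 2016.

2016-03-22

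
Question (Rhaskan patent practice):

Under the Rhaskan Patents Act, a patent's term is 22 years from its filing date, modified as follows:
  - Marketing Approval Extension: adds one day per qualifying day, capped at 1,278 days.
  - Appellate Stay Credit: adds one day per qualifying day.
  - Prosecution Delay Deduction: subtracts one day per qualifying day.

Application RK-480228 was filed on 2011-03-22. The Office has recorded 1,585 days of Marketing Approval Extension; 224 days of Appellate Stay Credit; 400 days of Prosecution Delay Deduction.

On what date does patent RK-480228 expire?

March 28, 2036

Base term: filing date + 22 years → 22 March 2033.
Marketing Approval Extension: 1585 days claimed exceeds the 1278-day cap, so +1278 days → 20 September 2036.
Appellate Stay Credit: +224 days → 2 May 2037.
Prosecution Delay Deduction: −400 days → 28 March 2036.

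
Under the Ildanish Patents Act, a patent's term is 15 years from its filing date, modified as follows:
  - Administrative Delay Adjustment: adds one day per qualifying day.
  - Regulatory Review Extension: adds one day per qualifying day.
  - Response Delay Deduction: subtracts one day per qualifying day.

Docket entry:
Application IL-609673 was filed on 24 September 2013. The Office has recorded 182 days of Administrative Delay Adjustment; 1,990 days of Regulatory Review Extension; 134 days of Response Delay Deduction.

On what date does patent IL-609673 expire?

April 24, 2034

Base term: filing date + 15 years → 24 September 2028.
Administrative Delay Adjustment: +182 days → 25 March 2029.
Regulatory Review Extension: +1990 days → 5 September 2034.
Response Delay Deduction: −134 days → 24 April 2034.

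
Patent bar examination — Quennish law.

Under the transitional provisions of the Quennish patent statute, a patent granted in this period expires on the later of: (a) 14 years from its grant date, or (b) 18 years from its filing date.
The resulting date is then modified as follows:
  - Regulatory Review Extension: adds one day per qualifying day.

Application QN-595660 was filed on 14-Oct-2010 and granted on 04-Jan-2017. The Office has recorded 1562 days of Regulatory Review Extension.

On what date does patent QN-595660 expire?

(a) grant + 14 years → 4 January 2031.
(b) filing + 18 years → 14 October 2028.
Later of the two: 4 January 2031.
Regulatory Review Extension: +1562 days → 15 April 2035.

2035-04-15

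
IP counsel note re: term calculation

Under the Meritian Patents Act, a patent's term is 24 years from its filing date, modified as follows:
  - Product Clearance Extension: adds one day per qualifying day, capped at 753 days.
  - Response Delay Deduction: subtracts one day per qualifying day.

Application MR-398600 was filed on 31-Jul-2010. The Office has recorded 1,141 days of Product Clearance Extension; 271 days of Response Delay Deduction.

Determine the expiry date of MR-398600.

2035-11-25

Base term: filing date + 24 years → 31 July 2034.
Product Clearance Extension: 1141 days claimed exceeds the 753-day cap, so +753 days → 22 August 2036.
Response Delay Deduction: −271 days → 25 November 2035.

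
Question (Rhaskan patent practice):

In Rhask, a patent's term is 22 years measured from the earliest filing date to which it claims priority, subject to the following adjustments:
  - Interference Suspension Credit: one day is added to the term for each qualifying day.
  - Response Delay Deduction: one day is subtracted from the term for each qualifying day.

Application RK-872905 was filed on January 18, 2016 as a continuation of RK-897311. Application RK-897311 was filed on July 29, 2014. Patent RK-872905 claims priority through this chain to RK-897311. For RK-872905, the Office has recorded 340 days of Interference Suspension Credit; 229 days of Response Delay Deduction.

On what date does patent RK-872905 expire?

Earliest priority filing: 29 July 2014.
Base term: 29 July 2014 + 22 years → 29 July 2036.
Interference Suspension Credit: +340 days → 4 July 2037.
Response Delay Deduction: −229 days → 17 November 2036.

November 17, 2036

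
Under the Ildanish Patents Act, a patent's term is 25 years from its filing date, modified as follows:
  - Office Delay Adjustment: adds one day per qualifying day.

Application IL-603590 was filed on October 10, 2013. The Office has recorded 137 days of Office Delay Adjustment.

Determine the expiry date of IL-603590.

2039-02-24

Base term: filing date + 25 years → 10 October 2038.
Office Delay Adjustment: +137 days → 24 February 2039.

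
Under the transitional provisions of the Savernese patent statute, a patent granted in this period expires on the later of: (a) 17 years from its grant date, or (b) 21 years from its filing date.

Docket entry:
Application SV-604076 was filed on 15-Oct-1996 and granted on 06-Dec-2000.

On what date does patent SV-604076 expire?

December 6, 2017

(a) grant + 17 years → 6 December 2017.
(b) filing + 21 years → 15 October 2017.
Later of the two: 6 December 2017.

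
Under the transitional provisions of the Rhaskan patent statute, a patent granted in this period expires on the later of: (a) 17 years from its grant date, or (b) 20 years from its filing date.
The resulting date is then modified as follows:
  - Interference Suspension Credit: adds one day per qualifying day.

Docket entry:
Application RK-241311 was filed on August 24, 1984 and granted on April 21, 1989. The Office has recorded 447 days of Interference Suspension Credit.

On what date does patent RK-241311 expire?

(a) grant + 17 years → 21 April 2006.
(b) filing + 20 years → 24 August 2004.
Later of the two: 21 April 2006.
Interference Suspension Credit: +447 days → 12 July 2007.

2007-07-12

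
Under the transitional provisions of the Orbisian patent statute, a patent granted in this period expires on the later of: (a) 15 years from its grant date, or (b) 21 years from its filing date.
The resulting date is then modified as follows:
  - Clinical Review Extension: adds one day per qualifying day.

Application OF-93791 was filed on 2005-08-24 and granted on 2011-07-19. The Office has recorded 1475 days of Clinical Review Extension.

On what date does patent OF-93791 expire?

2030-09-07

(a) grant + 15 years → 19 July 2026.
(b) filing + 21 years → 24 August 2026.
Later of the two: 24 August 2026.
Clinical Review Extension: +1475 days → 7 September 2030.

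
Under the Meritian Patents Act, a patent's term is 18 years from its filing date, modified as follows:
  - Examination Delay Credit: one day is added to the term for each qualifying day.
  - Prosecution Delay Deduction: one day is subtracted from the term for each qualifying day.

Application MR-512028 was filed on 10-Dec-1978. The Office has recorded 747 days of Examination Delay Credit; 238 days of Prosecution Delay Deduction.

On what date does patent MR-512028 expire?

1998-05-03

Base term: filing date + 18 years → 10 December 1996.
Examination Delay Credit: +747 days → 27 December 1998.
Prosecution Delay Deduction: −238 days → 3 May 1998.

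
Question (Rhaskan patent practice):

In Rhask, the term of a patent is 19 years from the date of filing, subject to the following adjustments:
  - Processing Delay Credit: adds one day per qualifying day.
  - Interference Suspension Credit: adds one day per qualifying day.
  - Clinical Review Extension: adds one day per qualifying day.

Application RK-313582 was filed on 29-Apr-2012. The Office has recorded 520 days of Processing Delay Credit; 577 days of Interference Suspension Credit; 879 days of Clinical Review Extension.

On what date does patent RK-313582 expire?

2036-09-25

Base term: filing date + 19 years → 29 April 2031.
Processing Delay Credit: +520 days → 30 September 2032.
Interference Suspension Credit: +577 days → 30 April 2034.
Clinical Review Extension: +879 days → 25 September 2036.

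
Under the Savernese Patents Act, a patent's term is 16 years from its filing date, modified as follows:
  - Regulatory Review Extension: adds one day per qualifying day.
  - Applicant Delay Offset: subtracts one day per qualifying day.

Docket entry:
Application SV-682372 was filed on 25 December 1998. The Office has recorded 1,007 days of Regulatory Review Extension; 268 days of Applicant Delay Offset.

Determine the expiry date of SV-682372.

2017-01-02

Base term: filing date + 16 years → 25 December 2014.
Regulatory Review Extension: +1007 days → 27 September 2017.
Applicant Delay Offset: −268 days → 2 January 2017.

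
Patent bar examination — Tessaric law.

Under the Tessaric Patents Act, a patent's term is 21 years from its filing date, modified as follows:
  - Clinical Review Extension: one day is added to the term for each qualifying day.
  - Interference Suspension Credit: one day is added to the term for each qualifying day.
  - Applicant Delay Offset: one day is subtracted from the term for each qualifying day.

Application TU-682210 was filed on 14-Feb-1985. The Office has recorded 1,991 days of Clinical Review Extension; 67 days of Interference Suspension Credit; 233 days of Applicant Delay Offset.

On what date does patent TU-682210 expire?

February 13, 2011

Base term: filing date + 21 years → 14 February 2006.
Clinical Review Extension: +1991 days → 29 July 2011.
Interference Suspension Credit: +67 days → 4 October 2011.
Applicant Delay Offset: −233 days → 13 February 2011.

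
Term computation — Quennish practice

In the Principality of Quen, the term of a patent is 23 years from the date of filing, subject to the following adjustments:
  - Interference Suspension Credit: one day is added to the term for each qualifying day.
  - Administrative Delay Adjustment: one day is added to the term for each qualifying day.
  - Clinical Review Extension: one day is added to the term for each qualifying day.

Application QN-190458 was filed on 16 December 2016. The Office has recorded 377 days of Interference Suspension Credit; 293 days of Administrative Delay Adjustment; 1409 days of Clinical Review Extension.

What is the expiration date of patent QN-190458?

Base term: filing date + 23 years → 16 December 2039.
Interference Suspension Credit: +377 days → 27 December 2040.
Administrative Delay Adjustment: +293 days → 16 October 2041.
Clinical Review Extension: +1409 days → 25 August 2045.

2045-08-25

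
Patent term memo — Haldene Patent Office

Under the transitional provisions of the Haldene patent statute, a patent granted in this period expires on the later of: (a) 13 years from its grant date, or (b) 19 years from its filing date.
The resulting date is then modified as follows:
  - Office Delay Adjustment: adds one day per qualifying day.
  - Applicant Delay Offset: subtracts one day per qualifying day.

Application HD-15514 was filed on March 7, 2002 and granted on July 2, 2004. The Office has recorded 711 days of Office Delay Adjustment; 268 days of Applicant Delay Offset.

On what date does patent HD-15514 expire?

(a) grant + 13 years → 2 July 2017.
(b) filing + 19 years → 7 March 2021.
Later of the two: 7 March 2021.
Office Delay Adjustment: +711 days → 16 February 2023.
Applicant Delay Offset: −268 days → 24 May 2022.

May 24, 2022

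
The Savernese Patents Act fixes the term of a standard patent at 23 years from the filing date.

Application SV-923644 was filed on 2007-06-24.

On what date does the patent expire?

Filing date + 23 years → 24 June 2030.

2030-06-24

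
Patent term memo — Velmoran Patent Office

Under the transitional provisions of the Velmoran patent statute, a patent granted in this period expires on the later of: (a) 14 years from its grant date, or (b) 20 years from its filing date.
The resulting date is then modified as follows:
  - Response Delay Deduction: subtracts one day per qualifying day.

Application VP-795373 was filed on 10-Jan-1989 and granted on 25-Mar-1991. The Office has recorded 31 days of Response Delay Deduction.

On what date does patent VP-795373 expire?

December 10, 2008

(a) grant + 14 years → 25 March 2005.
(b) filing + 20 years → 10 January 2009.
Later of the two: 10 January 2009.
Response Delay Deduction: −31 days → 10 December 2008.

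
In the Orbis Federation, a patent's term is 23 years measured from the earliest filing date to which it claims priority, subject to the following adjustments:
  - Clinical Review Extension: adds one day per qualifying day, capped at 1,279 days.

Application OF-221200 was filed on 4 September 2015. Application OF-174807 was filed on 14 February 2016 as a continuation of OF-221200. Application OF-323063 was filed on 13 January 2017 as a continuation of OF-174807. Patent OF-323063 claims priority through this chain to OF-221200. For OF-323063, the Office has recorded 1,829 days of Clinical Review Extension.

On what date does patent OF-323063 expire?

2042-03-06

Earliest priority filing: 4 September 2015.
Base term: 4 September 2015 + 23 years → 4 September 2038.
Clinical Review Extension: 1829 days claimed exceeds the 1279-day cap, so +1279 days → 6 March 2042.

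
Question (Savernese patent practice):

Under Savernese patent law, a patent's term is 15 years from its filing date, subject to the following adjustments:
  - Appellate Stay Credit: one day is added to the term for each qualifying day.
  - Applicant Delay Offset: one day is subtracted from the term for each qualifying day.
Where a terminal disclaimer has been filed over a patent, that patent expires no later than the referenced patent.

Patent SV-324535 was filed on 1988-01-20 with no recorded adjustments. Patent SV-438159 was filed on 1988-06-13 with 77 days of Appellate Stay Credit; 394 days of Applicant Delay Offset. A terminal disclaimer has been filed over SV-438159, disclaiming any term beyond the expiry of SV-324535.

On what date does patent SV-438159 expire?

2002-07-31

Natural term of SV-438159:
  Base: filing + 15 years → 13 June 2003.
  Appellate Stay Credit: +77 days → 29 August 2003.
  Applicant Delay Offset: −394 days → 31 July 2002.
Expiry of referenced patent SV-324535:
  Base: filing + 15 years → 20 January 2003.
Terminal disclaimer: SV-438159 expires on the earlier of 31 July 2002 and 20 January 2003.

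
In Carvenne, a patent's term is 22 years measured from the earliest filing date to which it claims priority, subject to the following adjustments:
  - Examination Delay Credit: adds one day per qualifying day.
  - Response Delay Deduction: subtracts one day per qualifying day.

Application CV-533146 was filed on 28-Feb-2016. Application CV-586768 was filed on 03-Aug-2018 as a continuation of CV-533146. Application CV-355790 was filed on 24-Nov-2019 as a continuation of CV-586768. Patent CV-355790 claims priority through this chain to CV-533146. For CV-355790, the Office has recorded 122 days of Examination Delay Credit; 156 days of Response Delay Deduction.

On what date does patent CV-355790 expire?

Earliest priority filing: 28 February 2016.
Base term: 28 February 2016 + 22 years → 28 February 2038.
Examination Delay Credit: +122 days → 30 June 2038.
Response Delay Deduction: −156 days → 25 January 2038.

2038-01-25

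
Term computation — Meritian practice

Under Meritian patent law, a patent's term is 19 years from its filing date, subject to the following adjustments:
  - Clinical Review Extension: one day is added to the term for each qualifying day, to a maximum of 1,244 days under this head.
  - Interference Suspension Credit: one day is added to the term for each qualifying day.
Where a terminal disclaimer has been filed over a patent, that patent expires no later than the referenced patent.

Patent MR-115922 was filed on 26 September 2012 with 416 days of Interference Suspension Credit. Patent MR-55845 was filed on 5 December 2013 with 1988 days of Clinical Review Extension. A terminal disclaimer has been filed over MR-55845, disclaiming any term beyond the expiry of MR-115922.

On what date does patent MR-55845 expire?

Natural term of MR-55845:
  Base: filing + 19 years → 5 December 2032.
  Clinical Review Extension: 1988 days claimed exceeds the 1244-day cap, so +1244 days → 2 May 2036.
Expiry of referenced patent MR-115922:
  Base: filing + 19 years → 26 September 2031.
  Interference Suspension Credit: +416 days → 15 November 2032.
Terminal disclaimer: MR-55845 expires on the earlier of 2 May 2036 and 15 November 2032.

2032-11-15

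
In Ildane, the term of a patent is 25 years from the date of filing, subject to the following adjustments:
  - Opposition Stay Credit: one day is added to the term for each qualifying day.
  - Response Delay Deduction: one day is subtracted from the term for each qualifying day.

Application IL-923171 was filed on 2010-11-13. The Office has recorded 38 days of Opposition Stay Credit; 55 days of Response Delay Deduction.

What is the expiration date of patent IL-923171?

October 27, 2035

Base term: filing date + 25 years → 13 November 2035.
Opposition Stay Credit: +38 days → 21 December 2035.
Response Delay Deduction: −55 days → 27 October 2035.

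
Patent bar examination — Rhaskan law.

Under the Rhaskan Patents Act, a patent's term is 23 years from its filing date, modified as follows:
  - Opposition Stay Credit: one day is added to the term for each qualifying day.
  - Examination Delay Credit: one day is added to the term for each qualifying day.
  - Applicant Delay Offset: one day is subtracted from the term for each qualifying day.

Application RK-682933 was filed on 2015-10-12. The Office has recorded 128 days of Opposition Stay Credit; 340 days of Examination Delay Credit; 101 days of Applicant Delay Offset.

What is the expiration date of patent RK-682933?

Base term: filing date + 23 years → 12 October 2038.
Opposition Stay Credit: +128 days → 17 February 2039.
Examination Delay Credit: +340 days → 23 January 2040.
Applicant Delay Offset: −101 days → 14 October 2039.

2039-10-14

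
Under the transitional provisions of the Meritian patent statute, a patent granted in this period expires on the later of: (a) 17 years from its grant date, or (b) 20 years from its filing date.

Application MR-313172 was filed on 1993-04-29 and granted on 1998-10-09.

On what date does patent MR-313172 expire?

October 9, 2015

(a) grant + 17 years → 9 October 2015.
(b) filing + 20 years → 29 April 2013.
Later of the two: 9 October 2015.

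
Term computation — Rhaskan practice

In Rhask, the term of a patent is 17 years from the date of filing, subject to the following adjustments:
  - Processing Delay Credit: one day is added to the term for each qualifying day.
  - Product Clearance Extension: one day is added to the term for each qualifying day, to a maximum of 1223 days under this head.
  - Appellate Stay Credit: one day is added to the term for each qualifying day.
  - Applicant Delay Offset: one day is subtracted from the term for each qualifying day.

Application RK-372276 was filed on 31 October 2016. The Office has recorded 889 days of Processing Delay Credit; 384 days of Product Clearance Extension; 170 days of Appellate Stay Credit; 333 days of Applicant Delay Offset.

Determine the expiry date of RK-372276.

2036-11-14

Base term: filing date + 17 years → 31 October 2033.
Processing Delay Credit: +889 days → 7 April 2036.
Product Clearance Extension: 384 days (within the 1223-day cap) → +384 days → 26 April 2037.
Appellate Stay Credit: +170 days → 13 October 2037.
Applicant Delay Offset: −333 days → 14 November 2036.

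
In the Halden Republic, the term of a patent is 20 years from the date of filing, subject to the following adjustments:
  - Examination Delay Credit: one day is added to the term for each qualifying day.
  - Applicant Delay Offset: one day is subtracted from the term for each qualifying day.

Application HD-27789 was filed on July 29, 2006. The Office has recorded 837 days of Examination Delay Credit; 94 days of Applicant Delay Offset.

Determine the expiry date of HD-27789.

Base term: filing date + 20 years → 29 July 2026.
Examination Delay Credit: +837 days → 12 November 2028.
Applicant Delay Offset: −94 days → 10 August 2028.

2028-08-10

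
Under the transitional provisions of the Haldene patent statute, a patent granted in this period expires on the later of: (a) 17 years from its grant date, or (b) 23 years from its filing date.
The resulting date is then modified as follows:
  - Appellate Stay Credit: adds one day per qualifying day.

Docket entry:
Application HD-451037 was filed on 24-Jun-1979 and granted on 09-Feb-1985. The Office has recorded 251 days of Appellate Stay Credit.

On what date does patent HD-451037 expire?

March 2, 2003

(a) grant + 17 years → 9 February 2002.
(b) filing + 23 years → 24 June 2002.
Later of the two: 24 June 2002.
Appellate Stay Credit: +251 days → 2 March 2003.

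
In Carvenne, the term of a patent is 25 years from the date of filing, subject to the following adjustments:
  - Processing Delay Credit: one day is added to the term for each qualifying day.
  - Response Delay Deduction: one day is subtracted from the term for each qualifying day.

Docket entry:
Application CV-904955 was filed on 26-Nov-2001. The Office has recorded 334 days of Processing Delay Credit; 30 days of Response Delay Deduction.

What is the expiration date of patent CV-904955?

Base term: filing date + 25 years → 26 November 2026.
Processing Delay Credit: +334 days → 26 October 2027.
Response Delay Deduction: −30 days → 26 September 2027.

2027-09-26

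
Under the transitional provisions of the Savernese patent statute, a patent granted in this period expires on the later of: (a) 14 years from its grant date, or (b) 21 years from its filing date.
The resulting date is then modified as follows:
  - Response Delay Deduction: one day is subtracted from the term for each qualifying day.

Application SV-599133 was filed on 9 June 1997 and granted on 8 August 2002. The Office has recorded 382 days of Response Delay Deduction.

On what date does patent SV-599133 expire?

2017-05-23

(a) grant + 14 years → 8 August 2016.
(b) filing + 21 years → 9 June 2018.
Later of the two: 9 June 2018.
Response Delay Deduction: −382 days → 23 May 2017.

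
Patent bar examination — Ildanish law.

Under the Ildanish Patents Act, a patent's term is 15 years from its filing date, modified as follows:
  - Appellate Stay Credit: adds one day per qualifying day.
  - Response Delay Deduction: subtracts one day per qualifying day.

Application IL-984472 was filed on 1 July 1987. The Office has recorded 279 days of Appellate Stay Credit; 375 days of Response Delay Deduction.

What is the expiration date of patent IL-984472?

March 27, 2002

Base term: filing date + 15 years → 1 July 2002.
Appellate Stay Credit: +279 days → 6 April 2003.
Response Delay Deduction: −375 days → 27 March 2002.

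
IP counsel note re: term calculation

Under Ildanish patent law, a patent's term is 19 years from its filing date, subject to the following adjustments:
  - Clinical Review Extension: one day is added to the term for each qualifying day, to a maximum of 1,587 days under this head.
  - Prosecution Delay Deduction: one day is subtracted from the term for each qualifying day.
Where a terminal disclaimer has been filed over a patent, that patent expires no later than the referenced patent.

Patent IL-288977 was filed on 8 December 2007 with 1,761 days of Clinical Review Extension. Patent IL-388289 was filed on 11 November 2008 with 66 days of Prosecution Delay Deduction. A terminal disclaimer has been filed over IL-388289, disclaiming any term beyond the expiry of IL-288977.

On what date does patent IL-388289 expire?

Natural term of IL-388289:
  Base: filing + 19 years → 11 November 2027.
  Prosecution Delay Deduction: −66 days → 6 September 2027.
Expiry of referenced patent IL-288977:
  Base: filing + 19 years → 8 December 2026.
  Clinical Review Extension: 1761 days claimed exceeds the 1587-day cap, so +1587 days → 13 April 2031.
Terminal disclaimer: IL-388289 expires on the earlier of 6 September 2027 and 13 April 2031.

2027-09-06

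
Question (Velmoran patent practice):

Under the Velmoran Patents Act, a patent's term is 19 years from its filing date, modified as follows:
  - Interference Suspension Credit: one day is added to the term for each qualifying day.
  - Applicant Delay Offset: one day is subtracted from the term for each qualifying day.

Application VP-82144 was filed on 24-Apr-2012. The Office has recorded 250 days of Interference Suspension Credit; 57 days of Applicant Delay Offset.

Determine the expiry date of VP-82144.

Base term: filing date + 19 years → 24 April 2031.
Interference Suspension Credit: +250 days → 30 December 2031.
Applicant Delay Offset: −57 days → 3 November 2031.

2031-11-03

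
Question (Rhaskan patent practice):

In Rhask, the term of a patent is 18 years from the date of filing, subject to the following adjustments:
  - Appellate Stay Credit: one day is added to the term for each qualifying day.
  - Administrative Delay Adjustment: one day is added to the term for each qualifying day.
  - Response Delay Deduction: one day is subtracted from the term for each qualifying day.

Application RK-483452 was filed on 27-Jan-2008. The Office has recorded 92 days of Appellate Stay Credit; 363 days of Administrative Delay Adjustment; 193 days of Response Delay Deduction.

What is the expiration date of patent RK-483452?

Base term: filing date + 18 years → 27 January 2026.
Appellate Stay Credit: +92 days → 29 April 2026.
Administrative Delay Adjustment: +363 days → 27 April 2027.
Response Delay Deduction: −193 days → 16 October 2026.

October 16, 2026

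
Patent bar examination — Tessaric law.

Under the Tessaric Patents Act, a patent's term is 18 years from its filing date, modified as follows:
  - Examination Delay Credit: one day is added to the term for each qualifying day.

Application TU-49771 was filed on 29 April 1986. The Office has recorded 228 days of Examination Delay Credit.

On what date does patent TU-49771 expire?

Base term: filing date + 18 years → 29 April 2004.
Examination Delay Credit: +228 days → 13 December 2004.

December 13, 2004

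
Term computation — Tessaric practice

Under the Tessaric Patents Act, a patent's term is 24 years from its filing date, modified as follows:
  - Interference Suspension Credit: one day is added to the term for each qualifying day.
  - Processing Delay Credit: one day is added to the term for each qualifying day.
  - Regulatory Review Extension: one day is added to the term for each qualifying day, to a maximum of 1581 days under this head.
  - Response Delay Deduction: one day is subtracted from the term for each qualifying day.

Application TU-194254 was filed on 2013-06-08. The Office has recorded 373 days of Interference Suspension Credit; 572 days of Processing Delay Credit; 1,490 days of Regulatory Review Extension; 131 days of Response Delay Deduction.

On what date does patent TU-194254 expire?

September 29, 2043

Base term: filing date + 24 years → 8 June 2037.
Interference Suspension Credit: +373 days → 16 June 2038.
Processing Delay Credit: +572 days → 9 January 2040.
Regulatory Review Extension: 1490 days (within the 1581-day cap) → +1490 days → 7 February 2044.
Response Delay Deduction: −131 days → 29 September 2043.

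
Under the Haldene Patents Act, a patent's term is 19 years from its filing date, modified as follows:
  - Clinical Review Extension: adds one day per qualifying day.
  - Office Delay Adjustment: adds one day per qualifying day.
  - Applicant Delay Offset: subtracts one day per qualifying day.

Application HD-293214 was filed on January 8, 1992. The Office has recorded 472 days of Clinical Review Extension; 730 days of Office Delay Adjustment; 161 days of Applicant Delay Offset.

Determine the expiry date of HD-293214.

Base term: filing date + 19 years → 8 January 2011.
Clinical Review Extension: +472 days → 24 April 2012.
Office Delay Adjustment: +730 days → 24 April 2014.
Applicant Delay Offset: −161 days → 14 November 2013.

November 14, 2013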